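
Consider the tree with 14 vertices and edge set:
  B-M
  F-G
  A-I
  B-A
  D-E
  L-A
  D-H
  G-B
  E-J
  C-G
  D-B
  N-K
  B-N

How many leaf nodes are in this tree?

8

The leaves are C, F, H, I, J, K, L, M.
That is 8 leaves.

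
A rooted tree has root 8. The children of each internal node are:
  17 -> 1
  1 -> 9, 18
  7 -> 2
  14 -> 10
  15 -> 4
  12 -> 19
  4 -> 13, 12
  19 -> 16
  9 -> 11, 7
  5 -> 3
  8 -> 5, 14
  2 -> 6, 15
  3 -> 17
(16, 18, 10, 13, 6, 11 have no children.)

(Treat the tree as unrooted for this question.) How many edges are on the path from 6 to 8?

The path is 6 – 2 – 7 – 9 – 1 – 17 – 3 – 5 – 8, which has 8 edges.

8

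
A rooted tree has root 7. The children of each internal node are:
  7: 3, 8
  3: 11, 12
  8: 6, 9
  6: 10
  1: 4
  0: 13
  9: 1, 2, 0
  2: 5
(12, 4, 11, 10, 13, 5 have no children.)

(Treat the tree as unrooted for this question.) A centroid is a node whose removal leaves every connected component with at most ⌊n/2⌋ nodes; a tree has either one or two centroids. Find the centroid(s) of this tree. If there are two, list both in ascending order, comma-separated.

8, 9

Delete 8: the remaining components have sizes 7, 4, 2. Max 7 ≤ 7, so 8 is a centroid.
9 is adjacent to 8 and is also a centroid (the largest component after removing it is likewise 7).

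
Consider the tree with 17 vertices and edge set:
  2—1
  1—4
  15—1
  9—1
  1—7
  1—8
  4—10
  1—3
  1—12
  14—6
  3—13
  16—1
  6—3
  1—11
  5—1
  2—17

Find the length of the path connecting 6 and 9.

3

Walking from 6: 6 – 3 – 1 – 9. Length 3.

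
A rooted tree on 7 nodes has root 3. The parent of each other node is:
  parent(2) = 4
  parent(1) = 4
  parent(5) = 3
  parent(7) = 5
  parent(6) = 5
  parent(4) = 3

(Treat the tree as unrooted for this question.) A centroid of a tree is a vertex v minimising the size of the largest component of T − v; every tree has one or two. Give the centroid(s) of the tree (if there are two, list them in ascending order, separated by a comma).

If 3 is removed the pieces have sizes 3, 3, all ≤ ⌊7/2⌋ = 3.
Every other node leaves some component of size > 3, so the centroid is unique.

3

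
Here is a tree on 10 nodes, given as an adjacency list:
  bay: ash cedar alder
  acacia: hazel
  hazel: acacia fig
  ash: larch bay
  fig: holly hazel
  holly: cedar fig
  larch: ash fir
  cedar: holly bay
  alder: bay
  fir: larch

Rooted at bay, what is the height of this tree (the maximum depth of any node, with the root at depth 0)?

5

The longest root-to-leaf path is bay–cedar–holly–fig–hazel–acacia (5 edges).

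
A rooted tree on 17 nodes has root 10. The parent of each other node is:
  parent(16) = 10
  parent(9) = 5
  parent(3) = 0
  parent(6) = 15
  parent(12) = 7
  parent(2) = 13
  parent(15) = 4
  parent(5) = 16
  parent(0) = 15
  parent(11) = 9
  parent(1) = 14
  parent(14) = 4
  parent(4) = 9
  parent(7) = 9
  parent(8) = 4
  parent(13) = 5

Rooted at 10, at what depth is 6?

Climbing from 6 to the root: 6 – 15 – 4 – 9 – 5 – 16 – 10. That's 6 steps.

6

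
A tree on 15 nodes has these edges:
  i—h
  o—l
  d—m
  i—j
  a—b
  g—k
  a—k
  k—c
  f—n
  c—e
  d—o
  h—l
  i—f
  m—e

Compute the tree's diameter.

Starting from b, a farthest node is n at distance 12.
One longest path: b – a – k – c – e – m – d – o – l – h – i – f – n.
So the diameter is 12.

12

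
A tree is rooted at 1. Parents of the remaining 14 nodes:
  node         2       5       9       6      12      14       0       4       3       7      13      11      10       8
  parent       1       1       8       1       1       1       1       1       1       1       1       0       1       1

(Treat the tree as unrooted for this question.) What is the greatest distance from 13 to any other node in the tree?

3

The node farthest from 13 is 11 (9 also at distance 3), via 13 – 1 – 0 – 11 — 3 edges.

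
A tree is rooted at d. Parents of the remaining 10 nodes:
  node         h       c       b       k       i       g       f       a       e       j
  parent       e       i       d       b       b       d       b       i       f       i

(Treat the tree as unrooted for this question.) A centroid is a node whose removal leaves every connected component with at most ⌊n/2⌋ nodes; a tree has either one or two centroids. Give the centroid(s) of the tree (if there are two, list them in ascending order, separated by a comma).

b

Removing b splits the tree into components of sizes 4, 3, 2, 1; the largest is 4 ≤ ⌊11/2⌋ = 5.
Every other node leaves some component of size > 5, so the centroid is unique.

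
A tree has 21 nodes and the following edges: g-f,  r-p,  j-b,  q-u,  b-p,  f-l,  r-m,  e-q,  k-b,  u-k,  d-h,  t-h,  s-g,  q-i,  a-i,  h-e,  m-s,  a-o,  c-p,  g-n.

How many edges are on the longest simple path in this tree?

13

BFS from t reaches l last, at distance 13; BFS from l confirms no node is farther.
Path: t - h - e - q - u - k - b - p - r - m - s - g - f - l.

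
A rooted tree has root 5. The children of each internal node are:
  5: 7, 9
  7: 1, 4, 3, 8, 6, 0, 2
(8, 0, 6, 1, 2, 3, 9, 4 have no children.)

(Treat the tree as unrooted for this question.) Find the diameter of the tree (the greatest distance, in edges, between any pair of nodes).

BFS from 9 reaches 1 last, at distance 3; BFS from 1 confirms no node is farther.
Path: 9–5–7–1.

3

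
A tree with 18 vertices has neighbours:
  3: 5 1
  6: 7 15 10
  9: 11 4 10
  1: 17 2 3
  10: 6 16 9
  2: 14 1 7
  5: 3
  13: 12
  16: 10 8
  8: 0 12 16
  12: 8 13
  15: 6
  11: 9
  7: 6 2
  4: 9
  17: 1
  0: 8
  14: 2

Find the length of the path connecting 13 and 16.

Walking from 13: 13 - 12 - 8 - 16. Length 3.

3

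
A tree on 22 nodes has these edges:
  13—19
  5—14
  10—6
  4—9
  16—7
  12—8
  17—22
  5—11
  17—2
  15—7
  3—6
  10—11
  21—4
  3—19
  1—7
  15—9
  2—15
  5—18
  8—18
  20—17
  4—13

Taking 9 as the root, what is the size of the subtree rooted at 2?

4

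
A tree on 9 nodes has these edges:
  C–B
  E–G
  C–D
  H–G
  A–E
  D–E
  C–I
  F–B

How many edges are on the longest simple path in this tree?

A longest path is H – G – E – D – C – B – F, with 6 edges.

6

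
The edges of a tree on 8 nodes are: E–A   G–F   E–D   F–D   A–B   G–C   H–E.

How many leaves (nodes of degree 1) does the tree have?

3

The leaves are B, C, H.
That is 3 leaves.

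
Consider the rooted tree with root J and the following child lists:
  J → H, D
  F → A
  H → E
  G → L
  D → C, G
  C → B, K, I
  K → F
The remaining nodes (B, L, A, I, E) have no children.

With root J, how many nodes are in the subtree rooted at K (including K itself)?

3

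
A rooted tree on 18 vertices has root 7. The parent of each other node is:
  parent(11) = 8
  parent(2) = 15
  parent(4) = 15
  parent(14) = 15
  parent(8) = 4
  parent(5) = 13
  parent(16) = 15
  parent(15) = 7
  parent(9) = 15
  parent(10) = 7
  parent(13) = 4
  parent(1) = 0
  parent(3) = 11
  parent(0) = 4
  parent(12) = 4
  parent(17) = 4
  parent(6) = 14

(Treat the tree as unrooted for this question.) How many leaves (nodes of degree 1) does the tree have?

10

Exactly 10 nodes have a single neighbour: 1, 2, 3, 5, 6, 9, 10, 12, 16, 17.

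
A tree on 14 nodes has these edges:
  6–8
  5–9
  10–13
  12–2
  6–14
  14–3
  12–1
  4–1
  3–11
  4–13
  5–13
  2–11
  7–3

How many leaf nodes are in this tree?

Degree-1 nodes: 7, 8, 9, 10 — 4 of them.

4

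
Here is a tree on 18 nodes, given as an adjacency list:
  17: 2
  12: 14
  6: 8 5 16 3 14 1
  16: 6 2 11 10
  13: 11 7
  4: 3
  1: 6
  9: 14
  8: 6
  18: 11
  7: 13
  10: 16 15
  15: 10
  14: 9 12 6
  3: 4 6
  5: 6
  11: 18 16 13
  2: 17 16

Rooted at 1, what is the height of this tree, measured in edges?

7 sits deepest: 1–6–16–11–13–7 — 5 edges from the root.

5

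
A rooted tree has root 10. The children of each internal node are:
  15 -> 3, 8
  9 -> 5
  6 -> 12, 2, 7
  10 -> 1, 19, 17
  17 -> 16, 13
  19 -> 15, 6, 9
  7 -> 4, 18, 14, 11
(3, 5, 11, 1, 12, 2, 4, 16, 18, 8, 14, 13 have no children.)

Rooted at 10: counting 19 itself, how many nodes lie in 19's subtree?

19's subtree: {19, 15, 6, 9, 8, 3, 7, 12, 2, 5, 18, 4, 11, 14}, size 14.

14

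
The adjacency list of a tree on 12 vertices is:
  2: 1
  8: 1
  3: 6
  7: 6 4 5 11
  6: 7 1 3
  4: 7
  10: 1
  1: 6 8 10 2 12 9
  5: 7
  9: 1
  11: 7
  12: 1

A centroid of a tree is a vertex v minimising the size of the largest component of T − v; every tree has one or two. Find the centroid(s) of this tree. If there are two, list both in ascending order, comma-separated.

If 6 is removed the pieces have sizes 6, 4, 1, all ≤ ⌊12/2⌋ = 6.
1 is adjacent to 6 and is also a centroid (the largest component after removing it is likewise 6).

1, 6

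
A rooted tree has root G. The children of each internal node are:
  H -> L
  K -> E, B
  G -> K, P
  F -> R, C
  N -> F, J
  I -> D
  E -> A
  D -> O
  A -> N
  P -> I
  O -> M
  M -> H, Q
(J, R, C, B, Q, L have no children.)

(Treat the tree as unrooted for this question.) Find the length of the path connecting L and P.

6

The path is L – H – M – O – D – I – P, which has 6 edges.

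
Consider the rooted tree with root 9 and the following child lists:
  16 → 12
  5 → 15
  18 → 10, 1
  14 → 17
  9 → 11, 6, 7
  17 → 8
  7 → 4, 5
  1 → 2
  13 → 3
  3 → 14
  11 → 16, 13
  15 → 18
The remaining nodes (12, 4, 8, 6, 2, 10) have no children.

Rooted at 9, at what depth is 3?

Path from 9 to 3: 9 → 11 → 13 → 3, which has 3 edges.

3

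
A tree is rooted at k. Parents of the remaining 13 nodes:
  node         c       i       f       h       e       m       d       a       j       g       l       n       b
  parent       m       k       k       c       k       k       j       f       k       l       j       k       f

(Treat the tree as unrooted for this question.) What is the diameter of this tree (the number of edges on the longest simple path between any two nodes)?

BFS from h reaches g last, at distance 6; BFS from g confirms no node is farther.
Path: h – c – m – k – j – l – g.

6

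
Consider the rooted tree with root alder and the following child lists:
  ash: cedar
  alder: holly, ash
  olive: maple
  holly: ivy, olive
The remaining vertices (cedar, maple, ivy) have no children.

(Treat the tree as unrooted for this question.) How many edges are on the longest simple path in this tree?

Starting from cedar, a farthest node is maple at distance 5.
One longest path: cedar-ash-alder-holly-olive-maple.
So the diameter is 5.

5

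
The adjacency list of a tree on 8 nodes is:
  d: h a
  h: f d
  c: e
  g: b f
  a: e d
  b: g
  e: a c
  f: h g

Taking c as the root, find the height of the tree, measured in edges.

b sits deepest: c → e → a → d → h → f → g → b — 7 edges from the root.

7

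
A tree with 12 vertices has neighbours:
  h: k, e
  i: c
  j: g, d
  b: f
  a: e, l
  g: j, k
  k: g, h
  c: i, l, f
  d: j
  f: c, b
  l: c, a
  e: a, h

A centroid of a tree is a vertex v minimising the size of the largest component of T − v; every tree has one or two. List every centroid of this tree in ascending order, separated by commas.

a, e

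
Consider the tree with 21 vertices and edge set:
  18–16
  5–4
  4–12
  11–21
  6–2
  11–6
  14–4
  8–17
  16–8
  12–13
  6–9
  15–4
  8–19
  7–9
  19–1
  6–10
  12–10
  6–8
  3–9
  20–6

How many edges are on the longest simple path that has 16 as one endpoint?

6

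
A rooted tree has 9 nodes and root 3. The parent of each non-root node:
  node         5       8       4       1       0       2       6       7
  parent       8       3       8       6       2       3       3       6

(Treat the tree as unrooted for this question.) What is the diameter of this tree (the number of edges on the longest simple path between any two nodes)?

BFS from 5 reaches 7 last, at distance 4; BFS from 7 confirms no node is farther.
Path: 5 – 8 – 3 – 6 – 7.

4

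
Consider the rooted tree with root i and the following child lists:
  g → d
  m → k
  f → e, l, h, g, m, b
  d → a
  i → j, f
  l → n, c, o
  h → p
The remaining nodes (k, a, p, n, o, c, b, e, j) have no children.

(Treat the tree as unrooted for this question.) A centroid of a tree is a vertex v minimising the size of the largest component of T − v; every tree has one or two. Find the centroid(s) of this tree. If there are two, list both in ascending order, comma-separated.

Removing f splits the tree into components of sizes 4, 3, 2, 2, 2, 1, 1; the largest is 4 ≤ ⌊16/2⌋ = 8.
Every other node leaves some component of size > 8, so the centroid is unique.

f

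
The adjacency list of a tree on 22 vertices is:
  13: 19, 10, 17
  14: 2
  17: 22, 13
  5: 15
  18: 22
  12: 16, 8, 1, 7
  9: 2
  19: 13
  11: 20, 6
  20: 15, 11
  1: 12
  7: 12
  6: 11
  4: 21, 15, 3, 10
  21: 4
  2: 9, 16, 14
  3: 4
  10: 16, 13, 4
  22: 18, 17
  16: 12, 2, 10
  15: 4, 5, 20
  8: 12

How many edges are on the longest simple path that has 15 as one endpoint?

The node farthest from 15 is 18, via 15–4–10–13–17–22–18 — 6 edges.

6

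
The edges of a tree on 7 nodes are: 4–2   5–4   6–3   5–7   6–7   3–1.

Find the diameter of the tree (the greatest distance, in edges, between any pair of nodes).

BFS from 1 reaches 2 last, at distance 6; BFS from 2 confirms no node is farther.
Path: 1-3-6-7-5-4-2.

6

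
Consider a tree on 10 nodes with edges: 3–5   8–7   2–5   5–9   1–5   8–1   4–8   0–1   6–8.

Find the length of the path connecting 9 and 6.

The path is 9 – 5 – 1 – 8 – 6, which has 4 edges.

4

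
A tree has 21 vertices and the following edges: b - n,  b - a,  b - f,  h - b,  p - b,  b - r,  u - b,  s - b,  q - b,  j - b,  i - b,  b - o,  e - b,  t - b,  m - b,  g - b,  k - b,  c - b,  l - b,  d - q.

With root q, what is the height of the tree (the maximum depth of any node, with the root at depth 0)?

A deepest node is e, reached by q–b–e.
That path has 2 edges, so the height is 2.

2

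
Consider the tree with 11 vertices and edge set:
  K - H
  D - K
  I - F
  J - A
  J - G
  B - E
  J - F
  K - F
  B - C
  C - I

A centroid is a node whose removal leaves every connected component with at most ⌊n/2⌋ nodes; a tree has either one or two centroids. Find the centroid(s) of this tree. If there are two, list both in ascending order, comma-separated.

F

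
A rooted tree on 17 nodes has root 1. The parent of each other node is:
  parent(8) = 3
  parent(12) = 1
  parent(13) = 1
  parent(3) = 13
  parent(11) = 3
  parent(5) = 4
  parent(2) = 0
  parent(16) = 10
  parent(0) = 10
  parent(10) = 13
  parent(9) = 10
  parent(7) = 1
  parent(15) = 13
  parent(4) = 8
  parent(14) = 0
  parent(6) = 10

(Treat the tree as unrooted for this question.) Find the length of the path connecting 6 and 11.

Walking from 6: 6 – 10 – 13 – 3 – 11. Length 4.

4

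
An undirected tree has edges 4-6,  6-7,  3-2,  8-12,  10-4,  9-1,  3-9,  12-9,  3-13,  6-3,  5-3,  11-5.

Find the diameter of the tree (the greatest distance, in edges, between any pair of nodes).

A longest path is 10-4-6-3-9-12-8, with 6 edges.

6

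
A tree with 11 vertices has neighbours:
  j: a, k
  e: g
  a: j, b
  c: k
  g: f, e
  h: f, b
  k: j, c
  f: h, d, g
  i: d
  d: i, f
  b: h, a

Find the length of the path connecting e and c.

8

e–g–f–h–b–a–j–k–c: 8 edges.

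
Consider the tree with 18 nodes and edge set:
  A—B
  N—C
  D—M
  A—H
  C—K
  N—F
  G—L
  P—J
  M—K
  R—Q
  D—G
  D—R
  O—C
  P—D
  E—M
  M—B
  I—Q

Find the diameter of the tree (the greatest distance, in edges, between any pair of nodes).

A longest path is I-Q-R-D-M-K-C-N-F, with 8 edges.

8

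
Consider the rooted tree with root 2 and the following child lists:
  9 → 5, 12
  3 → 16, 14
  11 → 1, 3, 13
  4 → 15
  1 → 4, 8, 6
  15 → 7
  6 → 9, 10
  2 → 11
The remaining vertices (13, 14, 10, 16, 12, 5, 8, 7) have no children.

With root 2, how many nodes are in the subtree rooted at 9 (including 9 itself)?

9's subtree: {9, 12, 5}, size 3.

3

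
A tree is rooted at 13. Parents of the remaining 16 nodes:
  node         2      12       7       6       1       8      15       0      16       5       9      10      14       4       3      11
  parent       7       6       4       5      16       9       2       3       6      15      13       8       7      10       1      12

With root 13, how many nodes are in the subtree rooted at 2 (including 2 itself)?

10

2's subtree: {2, 15, 5, 6, 16, 12, 1, 11, 3, 0}, size 10.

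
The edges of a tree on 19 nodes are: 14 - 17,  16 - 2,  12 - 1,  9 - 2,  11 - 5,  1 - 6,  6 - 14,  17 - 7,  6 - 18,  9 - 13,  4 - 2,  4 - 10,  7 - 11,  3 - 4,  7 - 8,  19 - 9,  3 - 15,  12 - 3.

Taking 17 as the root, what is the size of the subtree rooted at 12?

12's subtree: {12, 3, 15, 4, 2, 10, 16, 9, 19, 13}, size 10.

10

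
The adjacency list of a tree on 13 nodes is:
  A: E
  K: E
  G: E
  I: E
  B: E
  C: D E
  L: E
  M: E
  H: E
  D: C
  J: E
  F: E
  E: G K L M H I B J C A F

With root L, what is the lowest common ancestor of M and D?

E

Ancestors of M (toward the root): M, E, L.
Ancestors of D: D, C, E, L.
The deepest node appearing in both lists is E.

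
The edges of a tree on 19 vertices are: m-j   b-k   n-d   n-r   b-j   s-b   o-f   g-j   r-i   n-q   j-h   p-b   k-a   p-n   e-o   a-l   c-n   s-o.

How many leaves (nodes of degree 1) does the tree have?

10

Exactly 10 nodes have a single neighbour: c, d, e, f, g, h, i, l, m, q.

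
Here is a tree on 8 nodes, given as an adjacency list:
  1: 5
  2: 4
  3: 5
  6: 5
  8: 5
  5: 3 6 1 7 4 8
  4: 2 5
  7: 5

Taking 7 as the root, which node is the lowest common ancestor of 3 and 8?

5

Ancestors of 3 (toward the root): 3, 5, 7.
Ancestors of 8: 8, 5, 7.
The deepest node appearing in both lists is 5.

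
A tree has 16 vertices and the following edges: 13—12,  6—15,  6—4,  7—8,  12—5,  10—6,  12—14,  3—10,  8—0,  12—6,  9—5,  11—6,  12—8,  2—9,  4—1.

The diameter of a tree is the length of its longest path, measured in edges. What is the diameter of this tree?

6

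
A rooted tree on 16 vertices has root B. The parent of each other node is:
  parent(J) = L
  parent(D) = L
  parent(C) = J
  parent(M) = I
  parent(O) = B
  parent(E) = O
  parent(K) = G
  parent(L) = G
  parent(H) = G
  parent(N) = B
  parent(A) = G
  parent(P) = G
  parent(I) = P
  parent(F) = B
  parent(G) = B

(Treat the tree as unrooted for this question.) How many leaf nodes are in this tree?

The leaves are A, C, D, E, F, H, K, M, N.
That is 9 leaves.

9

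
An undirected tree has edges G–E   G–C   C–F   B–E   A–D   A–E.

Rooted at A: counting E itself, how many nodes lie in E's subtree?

The subtree rooted at E contains: E, G, B, C, F — 5 nodes.

5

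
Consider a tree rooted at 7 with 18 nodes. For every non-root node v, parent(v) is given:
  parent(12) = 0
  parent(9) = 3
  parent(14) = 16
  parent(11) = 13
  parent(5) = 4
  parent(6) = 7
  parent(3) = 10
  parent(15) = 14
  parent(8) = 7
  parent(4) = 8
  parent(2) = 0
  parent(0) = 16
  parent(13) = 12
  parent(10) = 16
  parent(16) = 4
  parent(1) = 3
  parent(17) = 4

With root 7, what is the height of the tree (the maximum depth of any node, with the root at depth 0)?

7

A deepest node is 11, reached by 7-8-4-16-0-12-13-11.
That path has 7 edges, so the height is 7.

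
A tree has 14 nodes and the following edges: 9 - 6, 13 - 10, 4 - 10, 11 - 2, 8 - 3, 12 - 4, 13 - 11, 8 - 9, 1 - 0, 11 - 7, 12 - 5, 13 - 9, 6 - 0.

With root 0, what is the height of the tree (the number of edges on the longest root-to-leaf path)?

7

A deepest node is 5, reached by 0–6–9–13–10–4–12–5.
That path has 7 edges, so the height is 7.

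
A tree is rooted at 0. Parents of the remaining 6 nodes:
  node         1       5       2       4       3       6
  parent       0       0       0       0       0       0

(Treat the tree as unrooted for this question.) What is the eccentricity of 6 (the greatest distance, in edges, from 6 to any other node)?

2

The node farthest from 6 is 4 (2, 1, 5, 3 also at distance 2), via 6 – 0 – 4 — 2 edges.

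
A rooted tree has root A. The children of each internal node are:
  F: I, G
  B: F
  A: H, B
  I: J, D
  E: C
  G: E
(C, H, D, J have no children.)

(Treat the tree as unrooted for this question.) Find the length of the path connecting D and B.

Walking from D: D–I–F–B. Length 3.

3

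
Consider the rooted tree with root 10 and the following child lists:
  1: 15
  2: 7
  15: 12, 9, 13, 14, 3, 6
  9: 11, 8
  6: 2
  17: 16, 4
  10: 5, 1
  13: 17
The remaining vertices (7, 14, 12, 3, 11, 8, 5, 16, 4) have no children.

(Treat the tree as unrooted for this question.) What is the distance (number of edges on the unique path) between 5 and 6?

5 - 10 - 1 - 15 - 6: 4 edges.

4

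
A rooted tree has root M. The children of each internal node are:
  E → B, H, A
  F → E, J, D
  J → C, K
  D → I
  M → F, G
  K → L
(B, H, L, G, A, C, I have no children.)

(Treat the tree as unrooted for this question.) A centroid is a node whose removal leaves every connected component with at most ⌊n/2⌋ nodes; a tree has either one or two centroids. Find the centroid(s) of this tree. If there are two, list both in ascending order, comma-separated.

Removing F splits the tree into components of sizes 4, 4, 2, 2; the largest is 4 ≤ ⌊13/2⌋ = 6.
No neighbour of F does as well, so F is the unique centroid.

F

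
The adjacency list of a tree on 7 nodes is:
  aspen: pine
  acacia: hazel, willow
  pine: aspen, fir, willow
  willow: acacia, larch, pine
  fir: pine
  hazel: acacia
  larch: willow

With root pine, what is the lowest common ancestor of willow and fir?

pine

Path willow→root: willow pine; path fir→root: fir pine.
First common node: pine.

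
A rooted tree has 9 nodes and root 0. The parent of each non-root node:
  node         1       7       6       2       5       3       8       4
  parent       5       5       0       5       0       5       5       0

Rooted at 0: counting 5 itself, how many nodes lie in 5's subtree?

The subtree rooted at 5 contains: 5, 8, 3, 7, 2, 1 — 6 nodes.

6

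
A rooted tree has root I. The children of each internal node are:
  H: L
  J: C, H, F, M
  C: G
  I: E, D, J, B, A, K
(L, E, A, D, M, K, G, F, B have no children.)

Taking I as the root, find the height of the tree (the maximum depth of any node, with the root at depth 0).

A deepest node is G, reached by I-J-C-G.
That path has 3 edges, so the height is 3.

3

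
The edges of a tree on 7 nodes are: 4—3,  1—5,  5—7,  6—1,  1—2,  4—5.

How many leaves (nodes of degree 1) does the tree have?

4

Exactly 4 nodes have a single neighbour: 2, 3, 6, 7.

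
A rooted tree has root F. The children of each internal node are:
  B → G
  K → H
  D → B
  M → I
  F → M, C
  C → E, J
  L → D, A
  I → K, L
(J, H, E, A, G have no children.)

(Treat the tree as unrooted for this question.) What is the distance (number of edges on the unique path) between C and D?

C – F – M – I – L – D: 5 edges.

5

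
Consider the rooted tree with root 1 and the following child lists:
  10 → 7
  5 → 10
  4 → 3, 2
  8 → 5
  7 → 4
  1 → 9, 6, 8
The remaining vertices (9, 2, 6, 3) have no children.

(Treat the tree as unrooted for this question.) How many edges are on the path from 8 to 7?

Walking from 8: 8 - 5 - 10 - 7. Length 3.

3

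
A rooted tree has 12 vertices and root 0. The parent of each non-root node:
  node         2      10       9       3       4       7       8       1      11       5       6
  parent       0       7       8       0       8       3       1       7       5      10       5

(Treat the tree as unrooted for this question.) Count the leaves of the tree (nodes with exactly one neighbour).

5

Degree-1 nodes: 2, 4, 6, 9, 11 — 5 of them.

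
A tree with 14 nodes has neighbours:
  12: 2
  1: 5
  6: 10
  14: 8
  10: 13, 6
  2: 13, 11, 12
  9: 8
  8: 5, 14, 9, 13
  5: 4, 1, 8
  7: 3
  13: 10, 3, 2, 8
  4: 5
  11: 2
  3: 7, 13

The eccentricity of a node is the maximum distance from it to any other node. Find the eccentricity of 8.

3

Distances from 8 peak at 3, attained at 12 (6, 11, 7 also at distance 3).
8-13-2-12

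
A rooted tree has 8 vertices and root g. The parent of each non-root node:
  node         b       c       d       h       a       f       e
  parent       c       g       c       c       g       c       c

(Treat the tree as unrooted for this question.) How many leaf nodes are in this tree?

6

The leaves are a, b, d, e, f, h.
That is 6 leaves.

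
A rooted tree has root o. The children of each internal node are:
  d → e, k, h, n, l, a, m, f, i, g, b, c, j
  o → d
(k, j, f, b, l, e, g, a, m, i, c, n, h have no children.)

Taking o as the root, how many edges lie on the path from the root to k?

2

o → d → k — 2 edges.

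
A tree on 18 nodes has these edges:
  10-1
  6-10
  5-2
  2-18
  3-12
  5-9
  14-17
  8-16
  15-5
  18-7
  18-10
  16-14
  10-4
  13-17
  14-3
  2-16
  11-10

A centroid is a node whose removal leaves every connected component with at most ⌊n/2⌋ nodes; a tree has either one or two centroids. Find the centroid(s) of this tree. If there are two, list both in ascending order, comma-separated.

If 2 is removed the pieces have sizes 7, 7, 3, all ≤ ⌊18/2⌋ = 9.
No neighbour of 2 does as well, so 2 is the unique centroid.

2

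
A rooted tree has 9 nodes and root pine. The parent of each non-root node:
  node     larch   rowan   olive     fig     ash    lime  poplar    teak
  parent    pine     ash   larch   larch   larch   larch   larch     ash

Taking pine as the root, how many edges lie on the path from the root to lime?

2

pine–larch–lime — 2 edges.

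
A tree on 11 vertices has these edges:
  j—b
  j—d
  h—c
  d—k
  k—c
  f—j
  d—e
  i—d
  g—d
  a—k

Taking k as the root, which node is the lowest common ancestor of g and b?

Path g→root: g d k; path b→root: b j d k.
First common node: d.

d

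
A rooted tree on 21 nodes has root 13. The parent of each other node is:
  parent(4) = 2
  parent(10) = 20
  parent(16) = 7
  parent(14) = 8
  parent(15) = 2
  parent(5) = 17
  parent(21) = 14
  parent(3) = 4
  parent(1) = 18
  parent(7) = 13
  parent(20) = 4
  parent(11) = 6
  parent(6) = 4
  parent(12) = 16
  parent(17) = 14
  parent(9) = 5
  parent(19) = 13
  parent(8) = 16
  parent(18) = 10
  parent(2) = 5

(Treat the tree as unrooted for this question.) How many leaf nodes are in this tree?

8

The leaves are 1, 3, 9, 11, 12, 15, 19, 21.
That is 8 leaves.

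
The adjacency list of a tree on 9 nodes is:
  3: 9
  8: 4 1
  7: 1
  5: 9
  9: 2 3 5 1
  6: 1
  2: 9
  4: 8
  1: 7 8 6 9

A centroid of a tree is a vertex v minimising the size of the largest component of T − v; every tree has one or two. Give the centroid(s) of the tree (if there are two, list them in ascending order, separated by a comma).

Removing 1 splits the tree into components of sizes 4, 2, 1, 1; the largest is 4 ≤ ⌊9/2⌋ = 4.
Every other node leaves some component of size > 4, so the centroid is unique.

1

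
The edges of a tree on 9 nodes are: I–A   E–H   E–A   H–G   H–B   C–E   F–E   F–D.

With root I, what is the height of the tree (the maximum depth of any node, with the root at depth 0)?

A deepest node is G, reached by I – A – E – H – G.
That path has 4 edges, so the height is 4.

4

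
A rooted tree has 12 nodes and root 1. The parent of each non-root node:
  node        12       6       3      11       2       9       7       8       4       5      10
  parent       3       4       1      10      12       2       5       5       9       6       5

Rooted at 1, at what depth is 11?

9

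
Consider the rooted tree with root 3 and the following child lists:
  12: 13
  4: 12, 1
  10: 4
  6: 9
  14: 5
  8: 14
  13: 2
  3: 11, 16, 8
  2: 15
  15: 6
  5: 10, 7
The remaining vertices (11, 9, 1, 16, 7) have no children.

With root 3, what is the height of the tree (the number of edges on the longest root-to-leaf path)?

9 sits deepest: 3-8-14-5-10-4-12-13-2-15-6-9 — 11 edges from the root.

11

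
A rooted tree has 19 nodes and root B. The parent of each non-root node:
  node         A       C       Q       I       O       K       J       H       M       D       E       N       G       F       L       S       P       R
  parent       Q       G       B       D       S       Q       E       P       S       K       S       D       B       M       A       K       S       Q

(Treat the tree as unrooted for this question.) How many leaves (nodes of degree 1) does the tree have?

9

Exactly 9 nodes have a single neighbour: C, F, H, I, J, L, N, O, R.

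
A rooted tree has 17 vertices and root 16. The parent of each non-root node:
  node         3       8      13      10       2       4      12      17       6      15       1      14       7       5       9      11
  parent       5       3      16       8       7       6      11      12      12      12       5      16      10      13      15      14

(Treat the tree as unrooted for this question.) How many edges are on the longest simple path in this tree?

12

Starting from 2, a farthest node is 9 at distance 12.
One longest path: 2-7-10-8-3-5-13-16-14-11-12-15-9.
So the diameter is 12.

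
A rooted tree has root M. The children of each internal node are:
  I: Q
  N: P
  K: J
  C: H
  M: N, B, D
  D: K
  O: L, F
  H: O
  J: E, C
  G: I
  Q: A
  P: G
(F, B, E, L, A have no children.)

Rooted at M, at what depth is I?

4

Path from M to I: M – N – P – G – I, which has 4 edges.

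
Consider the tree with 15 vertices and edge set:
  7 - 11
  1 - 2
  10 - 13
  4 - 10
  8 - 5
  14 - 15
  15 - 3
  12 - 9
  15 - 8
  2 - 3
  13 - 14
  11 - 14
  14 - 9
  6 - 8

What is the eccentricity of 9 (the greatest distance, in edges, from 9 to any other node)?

The node farthest from 9 is 1, via 9 – 14 – 15 – 3 – 2 – 1 — 5 edges.

5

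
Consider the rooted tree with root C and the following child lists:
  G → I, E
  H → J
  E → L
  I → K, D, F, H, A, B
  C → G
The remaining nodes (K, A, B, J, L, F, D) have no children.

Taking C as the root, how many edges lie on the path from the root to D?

Climbing from D to the root: D–I–G–C. That's 3 steps.

3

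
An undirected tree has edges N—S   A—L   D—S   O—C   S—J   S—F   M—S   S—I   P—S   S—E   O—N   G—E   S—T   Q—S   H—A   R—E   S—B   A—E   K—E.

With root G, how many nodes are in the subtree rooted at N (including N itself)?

Descendants of N (including itself): N, O, C. That's 3.

3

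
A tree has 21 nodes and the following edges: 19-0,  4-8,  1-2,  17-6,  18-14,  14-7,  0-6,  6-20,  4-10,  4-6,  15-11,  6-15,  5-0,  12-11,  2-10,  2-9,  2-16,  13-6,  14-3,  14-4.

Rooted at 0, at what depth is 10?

Climbing from 10 to the root: 10–4–6–0. That's 3 steps.

3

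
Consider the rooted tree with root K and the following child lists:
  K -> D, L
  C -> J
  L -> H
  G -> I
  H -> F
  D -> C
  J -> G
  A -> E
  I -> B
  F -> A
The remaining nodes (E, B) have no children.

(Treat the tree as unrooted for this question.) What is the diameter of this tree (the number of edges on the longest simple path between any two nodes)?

A longest path is B–I–G–J–C–D–K–L–H–F–A–E, with 11 edges.

11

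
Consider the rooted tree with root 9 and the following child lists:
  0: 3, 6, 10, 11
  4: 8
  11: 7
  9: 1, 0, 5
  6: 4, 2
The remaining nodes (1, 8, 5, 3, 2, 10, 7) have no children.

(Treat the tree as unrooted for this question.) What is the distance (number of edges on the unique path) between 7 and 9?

3

Walking from 7: 7 - 11 - 0 - 9. Length 3.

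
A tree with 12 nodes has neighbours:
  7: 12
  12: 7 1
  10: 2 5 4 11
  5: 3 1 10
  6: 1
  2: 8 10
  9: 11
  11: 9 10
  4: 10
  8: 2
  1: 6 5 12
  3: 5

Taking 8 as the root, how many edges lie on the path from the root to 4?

3

8–2–10–4 — 3 edges.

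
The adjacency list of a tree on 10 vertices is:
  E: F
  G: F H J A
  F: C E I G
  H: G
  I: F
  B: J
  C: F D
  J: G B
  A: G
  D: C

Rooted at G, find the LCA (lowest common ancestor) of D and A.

Path D→root: D C F G; path A→root: A G.
First common node: G.

G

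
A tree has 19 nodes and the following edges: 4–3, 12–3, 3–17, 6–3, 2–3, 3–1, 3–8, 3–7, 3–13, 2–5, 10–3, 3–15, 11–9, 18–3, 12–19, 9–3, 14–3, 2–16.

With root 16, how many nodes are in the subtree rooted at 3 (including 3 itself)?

The subtree rooted at 3 contains: 3, 4, 13, 14, 7, 1, 12, 10, 6, 9, 15, 8, 18, 17, 19, 11 — 16 nodes.

16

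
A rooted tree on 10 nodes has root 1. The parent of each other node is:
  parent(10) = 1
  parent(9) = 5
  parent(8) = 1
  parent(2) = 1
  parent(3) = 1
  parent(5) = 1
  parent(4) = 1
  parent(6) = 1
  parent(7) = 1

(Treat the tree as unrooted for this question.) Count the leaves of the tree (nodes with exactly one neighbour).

Degree-1 nodes: 2, 3, 4, 6, 7, 8, 9, 10 — 8 of them.

8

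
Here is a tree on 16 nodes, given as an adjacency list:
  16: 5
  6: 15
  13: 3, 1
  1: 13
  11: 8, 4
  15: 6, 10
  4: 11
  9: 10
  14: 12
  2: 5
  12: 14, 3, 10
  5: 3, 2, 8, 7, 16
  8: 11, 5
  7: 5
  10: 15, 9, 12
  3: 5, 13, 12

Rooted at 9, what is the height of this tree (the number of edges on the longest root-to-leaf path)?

7

A deepest node is 4, reached by 9–10–12–3–5–8–11–4.
That path has 7 edges, so the height is 7.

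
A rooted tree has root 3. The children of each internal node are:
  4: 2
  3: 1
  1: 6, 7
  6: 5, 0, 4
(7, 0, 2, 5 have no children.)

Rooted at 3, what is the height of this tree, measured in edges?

4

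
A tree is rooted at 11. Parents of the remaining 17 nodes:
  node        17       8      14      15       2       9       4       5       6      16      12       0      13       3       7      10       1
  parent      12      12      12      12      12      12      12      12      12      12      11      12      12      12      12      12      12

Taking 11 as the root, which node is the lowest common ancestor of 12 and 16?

12

Ancestors of 12 (toward the root): 12, 11.
Ancestors of 16: 16, 12, 11.
The deepest node appearing in both lists is 12.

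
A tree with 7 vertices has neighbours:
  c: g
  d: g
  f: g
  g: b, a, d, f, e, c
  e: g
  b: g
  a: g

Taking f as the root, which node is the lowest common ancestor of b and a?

Ancestors of b (toward the root): b, g, f.
Ancestors of a: a, g, f.
The deepest node appearing in both lists is g.

g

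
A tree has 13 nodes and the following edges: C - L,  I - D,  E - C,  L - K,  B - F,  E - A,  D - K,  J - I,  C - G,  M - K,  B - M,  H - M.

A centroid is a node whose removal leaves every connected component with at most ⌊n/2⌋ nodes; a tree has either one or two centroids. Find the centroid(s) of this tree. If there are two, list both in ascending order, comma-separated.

K

Delete K: the remaining components have sizes 5, 4, 3. Max 5 ≤ 6, so K is a centroid.
No neighbour of K does as well, so K is the unique centroid.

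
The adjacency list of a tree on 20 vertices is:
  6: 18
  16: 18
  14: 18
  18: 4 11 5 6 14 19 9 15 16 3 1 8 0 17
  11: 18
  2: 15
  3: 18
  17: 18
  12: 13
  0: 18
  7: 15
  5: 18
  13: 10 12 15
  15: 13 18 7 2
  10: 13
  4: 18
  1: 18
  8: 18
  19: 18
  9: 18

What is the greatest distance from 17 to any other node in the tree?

4

Distances from 17 peak at 4, attained at 12 (10 also at distance 4).
17 – 18 – 15 – 13 – 12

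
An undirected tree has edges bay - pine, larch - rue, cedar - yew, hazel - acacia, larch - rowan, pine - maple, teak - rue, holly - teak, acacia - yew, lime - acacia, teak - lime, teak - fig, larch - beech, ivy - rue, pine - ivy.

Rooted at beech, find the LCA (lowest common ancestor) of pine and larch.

larch

Path pine→root: pine ivy rue larch beech; path larch→root: larch beech.
First common node: larch.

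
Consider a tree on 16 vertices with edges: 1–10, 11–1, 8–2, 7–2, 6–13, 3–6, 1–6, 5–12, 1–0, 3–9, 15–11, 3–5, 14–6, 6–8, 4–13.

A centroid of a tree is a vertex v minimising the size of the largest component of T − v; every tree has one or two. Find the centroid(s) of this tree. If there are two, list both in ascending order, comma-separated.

6

If 6 is removed the pieces have sizes 5, 4, 3, 2, 1, all ≤ ⌊16/2⌋ = 8.
No neighbour of 6 does as well, so 6 is the unique centroid.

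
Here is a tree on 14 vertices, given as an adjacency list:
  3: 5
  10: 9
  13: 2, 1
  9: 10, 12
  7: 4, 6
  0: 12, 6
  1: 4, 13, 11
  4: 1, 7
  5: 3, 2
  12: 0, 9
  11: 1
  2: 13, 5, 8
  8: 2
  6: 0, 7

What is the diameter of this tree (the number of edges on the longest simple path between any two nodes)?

11

A longest path is 10 – 9 – 12 – 0 – 6 – 7 – 4 – 1 – 13 – 2 – 5 – 3, with 11 edges.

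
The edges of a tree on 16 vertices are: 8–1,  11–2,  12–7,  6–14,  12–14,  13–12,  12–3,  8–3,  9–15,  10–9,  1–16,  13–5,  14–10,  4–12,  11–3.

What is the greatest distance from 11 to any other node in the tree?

6

Distances from 11 peak at 6, attained at 15.
11–3–12–14–10–9–15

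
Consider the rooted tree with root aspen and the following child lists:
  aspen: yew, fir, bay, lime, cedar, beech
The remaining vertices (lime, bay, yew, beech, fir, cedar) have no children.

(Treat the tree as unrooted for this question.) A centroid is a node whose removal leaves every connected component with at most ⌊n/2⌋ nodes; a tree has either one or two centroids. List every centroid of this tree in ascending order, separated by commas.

aspen

Removing aspen splits the tree into components of sizes 1, 1, 1, 1, 1, 1; the largest is 1 ≤ ⌊7/2⌋ = 3.
Every other node leaves some component of size > 3, so the centroid is unique.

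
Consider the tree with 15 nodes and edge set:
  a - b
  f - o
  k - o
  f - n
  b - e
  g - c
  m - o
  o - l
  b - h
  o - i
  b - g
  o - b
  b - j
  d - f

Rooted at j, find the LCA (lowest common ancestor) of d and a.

b

Path d→root: d f o b j; path a→root: a b j.
First common node: b.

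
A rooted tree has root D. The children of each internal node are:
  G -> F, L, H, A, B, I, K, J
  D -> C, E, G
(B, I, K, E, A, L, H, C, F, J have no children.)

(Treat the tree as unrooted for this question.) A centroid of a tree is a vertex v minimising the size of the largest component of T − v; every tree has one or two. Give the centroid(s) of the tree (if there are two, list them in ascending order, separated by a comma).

Delete G: the remaining components have sizes 3, 1, 1, 1, 1, 1, 1, 1, 1. Max 3 ≤ 6, so G is a centroid.
No neighbour of G does as well, so G is the unique centroid.

G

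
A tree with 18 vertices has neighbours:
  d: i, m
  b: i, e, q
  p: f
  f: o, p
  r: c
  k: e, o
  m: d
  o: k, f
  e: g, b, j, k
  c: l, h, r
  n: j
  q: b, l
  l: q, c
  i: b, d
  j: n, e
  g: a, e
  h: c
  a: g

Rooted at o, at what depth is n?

4

Path from o to n: o → k → e → j → n, which has 4 edges.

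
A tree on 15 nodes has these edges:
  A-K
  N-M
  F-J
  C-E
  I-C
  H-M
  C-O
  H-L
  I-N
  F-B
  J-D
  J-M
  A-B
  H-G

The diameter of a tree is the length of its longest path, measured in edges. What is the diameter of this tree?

9

Starting from E, a farthest node is K at distance 9.
One longest path: E-C-I-N-M-J-F-B-A-K.
So the diameter is 9.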